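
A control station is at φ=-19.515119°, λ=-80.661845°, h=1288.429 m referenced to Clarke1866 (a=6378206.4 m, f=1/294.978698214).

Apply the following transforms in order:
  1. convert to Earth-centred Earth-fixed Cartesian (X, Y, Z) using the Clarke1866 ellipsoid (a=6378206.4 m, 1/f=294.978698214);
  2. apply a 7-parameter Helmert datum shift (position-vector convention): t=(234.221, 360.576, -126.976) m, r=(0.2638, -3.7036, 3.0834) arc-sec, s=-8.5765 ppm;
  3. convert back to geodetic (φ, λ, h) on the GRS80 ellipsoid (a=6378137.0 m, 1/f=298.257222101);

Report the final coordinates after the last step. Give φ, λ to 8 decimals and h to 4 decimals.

start: φ=-19.515119°, λ=-80.661845°, h=1288.429 m
→ ECEF (a=6378206.400, f=1/294.978698214): X=976046.1167, Y=-5935570.8404, Z=-2117483.7791
→ Helmert 7p (PV): X=976398.7154, Y=-5935142.0593, Z=-2117582.6604
→ geod (Bowring, a=6378137.000): φ=-19.51571506°, λ=-80.65786805°, h=1019.5379 m

φ=-19.51571506°, λ=-80.65786805°, h=1019.5379 m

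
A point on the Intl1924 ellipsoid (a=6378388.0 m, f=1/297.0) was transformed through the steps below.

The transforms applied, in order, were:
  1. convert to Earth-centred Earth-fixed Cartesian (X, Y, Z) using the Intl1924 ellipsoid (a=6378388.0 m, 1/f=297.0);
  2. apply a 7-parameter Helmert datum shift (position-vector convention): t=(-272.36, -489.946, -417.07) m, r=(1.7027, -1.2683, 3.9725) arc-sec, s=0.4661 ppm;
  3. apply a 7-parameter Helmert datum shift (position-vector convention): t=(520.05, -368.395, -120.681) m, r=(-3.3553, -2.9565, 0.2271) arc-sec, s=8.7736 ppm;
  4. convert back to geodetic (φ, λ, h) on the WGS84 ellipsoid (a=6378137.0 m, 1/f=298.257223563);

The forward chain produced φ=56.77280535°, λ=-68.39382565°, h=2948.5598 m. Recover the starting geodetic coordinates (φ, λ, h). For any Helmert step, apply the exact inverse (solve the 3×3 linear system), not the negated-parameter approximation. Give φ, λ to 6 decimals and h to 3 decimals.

φ=56.782025°, λ=-68.392191°, h=2664.969 m

start: φ=56.772805°, λ=-68.393826°, h=2948.560 m
→ ECEF (a=6378137.000, f=1/298.257223563): X=1290552.7384, Y=-3258538.1631, Z=5314545.2351
→ Helmert⁻¹: X=1290093.9591, Y=-3258229.0544, Z=5314547.7947
→ Helmert⁻¹: X=1290335.6578, Y=-3257718.5661, Z=5314981.3454
→ geod (Bowring, a=6378388.000): φ=56.78202500°, λ=-68.39219100°, h=2664.9690 m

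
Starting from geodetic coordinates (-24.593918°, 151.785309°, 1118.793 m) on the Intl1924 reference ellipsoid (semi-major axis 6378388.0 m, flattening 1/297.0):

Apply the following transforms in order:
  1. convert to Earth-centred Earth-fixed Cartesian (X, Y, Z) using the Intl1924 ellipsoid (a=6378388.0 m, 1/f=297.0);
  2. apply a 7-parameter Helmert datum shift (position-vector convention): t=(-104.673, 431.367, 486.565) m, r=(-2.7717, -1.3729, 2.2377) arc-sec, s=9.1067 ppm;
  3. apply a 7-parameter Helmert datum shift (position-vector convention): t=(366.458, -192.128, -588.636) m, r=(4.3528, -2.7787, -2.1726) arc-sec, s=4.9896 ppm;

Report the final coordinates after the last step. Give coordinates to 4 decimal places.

X=-5114262.7739 m, Y=2744358.5458 m, Z=-2638962.1622 m

start: φ=-24.593918°, λ=151.785309°, h=1118.793 m
→ ECEF (a=6378388.000, f=1/297.0): X=-5114504.7066, Y=2744062.0179, Z=-2638740.9934
→ Helmert 7p (PV): X=-5114668.1619, Y=2744427.4295, Z=-2638349.3751
→ Helmert 7p (PV): X=-5114262.7739, Y=2744358.5458, Z=-2638962.1622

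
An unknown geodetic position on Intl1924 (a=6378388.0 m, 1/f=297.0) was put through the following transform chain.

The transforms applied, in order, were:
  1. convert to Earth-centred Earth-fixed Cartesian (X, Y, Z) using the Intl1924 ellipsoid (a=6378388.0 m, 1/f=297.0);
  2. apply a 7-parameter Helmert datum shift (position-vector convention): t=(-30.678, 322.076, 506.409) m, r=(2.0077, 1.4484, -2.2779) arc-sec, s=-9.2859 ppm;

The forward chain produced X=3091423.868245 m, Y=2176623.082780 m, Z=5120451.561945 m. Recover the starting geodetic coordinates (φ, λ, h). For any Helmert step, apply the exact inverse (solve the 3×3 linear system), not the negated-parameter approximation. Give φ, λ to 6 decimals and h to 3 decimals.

start: X=3091423.8682, Y=2176623.0828, Z=5120451.5619 m
→ Helmert⁻¹: X=3091423.2654, Y=2176405.1922, Z=5119993.2205
→ geod (Bowring, a=6378388.000): φ=53.74168600°, λ=35.14608100°, h=121.8250 m

φ=53.741686°, λ=35.146081°, h=121.825 m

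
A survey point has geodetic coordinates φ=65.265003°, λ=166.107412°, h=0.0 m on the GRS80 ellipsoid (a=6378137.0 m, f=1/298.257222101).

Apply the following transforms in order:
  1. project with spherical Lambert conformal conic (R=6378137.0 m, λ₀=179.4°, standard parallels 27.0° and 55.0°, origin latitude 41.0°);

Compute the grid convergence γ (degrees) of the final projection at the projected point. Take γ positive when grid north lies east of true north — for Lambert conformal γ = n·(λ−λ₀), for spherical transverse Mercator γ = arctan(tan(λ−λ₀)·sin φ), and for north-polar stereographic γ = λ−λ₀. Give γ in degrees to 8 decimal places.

-8.81067198

start: φ=65.265003°, λ=166.107412°, h=0.000 m
→ into lcc (λ₀=179.4°): φ=65.26500300°, λ−λ₀=-13.29258800°
convergence γ = -8.81067198°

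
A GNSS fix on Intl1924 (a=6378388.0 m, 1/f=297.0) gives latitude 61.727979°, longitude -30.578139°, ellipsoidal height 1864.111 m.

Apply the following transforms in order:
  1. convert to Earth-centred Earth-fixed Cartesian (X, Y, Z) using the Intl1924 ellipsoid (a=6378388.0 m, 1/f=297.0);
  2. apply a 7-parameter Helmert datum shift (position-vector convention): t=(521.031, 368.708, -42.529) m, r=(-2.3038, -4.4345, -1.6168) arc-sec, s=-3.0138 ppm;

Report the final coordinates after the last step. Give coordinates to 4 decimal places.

start: φ=61.727979°, λ=-30.578139°, h=1864.111 m
→ ECEF (a=6378388.000, f=1/297.0): X=2608607.7814, Y=-1541383.2295, Z=5595984.0014
→ Helmert 7p (PV): X=2608988.5605, Y=-1540967.8213, Z=5595997.9056

X=2608988.5605 m, Y=-1540967.8213 m, Z=5595997.9056 m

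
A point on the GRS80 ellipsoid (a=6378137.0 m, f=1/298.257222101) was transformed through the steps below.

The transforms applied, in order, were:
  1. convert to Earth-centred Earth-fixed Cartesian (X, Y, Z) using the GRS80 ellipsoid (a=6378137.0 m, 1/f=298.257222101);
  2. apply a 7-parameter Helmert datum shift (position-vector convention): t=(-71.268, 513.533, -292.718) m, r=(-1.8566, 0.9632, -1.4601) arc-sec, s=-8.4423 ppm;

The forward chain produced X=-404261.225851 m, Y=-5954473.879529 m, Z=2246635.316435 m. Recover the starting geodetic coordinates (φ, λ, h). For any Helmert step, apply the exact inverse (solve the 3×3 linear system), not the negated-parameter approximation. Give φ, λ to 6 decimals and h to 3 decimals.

start: X=-404261.2259, Y=-5954473.8795, Z=2246635.3164 m
→ Helmert⁻¹: X=-404161.7081, Y=-5955060.7721, Z=2246891.5147
→ geod (Bowring, a=6378137.000): φ=20.75561000°, λ=-93.88263100°, h=2194.4710 m

φ=20.755610°, λ=-93.882631°, h=2194.471 m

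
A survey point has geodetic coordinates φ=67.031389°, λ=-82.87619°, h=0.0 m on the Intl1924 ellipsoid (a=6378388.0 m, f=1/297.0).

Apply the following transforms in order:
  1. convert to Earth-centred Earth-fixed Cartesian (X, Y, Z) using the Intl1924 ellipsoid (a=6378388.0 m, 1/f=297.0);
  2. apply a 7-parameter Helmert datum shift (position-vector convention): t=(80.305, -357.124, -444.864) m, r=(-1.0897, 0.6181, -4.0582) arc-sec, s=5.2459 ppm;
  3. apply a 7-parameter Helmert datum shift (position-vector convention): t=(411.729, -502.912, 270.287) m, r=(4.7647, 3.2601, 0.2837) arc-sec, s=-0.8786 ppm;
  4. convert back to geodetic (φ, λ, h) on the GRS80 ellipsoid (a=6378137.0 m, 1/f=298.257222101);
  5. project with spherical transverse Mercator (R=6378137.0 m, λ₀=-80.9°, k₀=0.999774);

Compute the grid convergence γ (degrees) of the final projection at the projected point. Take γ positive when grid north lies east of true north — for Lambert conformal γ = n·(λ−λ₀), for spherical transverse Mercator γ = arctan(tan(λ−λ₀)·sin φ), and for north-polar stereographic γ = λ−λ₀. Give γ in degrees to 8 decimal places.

-1.81036260

start: φ=67.031389°, λ=-82.876190°, h=0.000 m
→ ECEF (a=6378388.000, f=1/297.0): X=309555.9962, Y=-2476871.6866, Z=5849914.3829
→ Helmert 7p (PV): X=309606.7232, Y=-2477216.9892, Z=5849512.3647
→ Helmert 7p (PV): X=310114.0413, Y=-2477852.4220, Z=5849715.3954
→ geod (Bowring, a=6378137.000): φ=67.02149721°, λ=-82.86627554°, h=397.2438 m
→ into tm (λ₀=-80.9°): φ=67.02149721°, λ−λ₀=-1.96627554°
convergence γ = -1.81036260°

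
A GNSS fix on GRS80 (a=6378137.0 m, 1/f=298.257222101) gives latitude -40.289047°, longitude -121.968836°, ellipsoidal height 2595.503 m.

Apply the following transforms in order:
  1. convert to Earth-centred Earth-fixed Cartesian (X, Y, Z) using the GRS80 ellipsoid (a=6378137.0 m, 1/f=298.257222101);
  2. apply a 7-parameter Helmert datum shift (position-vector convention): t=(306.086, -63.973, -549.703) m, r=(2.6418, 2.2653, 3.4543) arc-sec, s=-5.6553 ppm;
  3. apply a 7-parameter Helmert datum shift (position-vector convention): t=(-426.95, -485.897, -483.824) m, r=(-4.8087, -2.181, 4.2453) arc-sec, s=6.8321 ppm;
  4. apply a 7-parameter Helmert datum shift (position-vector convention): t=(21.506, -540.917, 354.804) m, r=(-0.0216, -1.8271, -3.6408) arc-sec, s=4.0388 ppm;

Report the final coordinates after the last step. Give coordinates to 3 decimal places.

X=-2580572.139 m, Y=-4135993.272 m, Z=-4104876.081 m

start: φ=-40.289047°, λ=-121.968836°, h=2595.503 m
→ ECEF (a=6378137.000, f=1/298.257222101): X=-2580575.3681, Y=-4134786.5834, Z=-4104198.0157
→ Helmert 7p (PV): X=-2580230.5177, Y=-4134817.8239, Z=-4104749.1245
→ Helmert 7p (PV): X=-2580546.5905, Y=-4135480.7722, Z=-4105191.8789
→ Helmert 7p (PV): X=-2580572.1388, Y=-4135993.2718, Z=-4104876.0806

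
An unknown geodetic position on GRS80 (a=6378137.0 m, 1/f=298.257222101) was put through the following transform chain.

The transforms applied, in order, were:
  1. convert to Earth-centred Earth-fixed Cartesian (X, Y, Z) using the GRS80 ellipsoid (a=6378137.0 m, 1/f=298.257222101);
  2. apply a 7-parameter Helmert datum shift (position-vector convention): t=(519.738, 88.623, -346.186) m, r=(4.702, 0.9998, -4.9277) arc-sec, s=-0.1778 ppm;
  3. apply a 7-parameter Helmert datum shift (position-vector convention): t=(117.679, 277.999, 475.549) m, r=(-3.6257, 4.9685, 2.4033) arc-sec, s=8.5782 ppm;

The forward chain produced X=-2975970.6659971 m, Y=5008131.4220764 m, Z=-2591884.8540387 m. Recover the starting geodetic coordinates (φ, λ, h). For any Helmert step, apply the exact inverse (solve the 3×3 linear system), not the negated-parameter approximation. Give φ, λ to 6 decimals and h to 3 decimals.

φ=-24.130202°, λ=120.727323°, h=1598.867 m

start: X=-2975970.6660, Y=5008131.4221, Z=-2591884.8540 m
→ Helmert⁻¹: X=-2975942.0224, Y=5007890.7069, Z=-2592321.8217
→ Helmert⁻¹: X=-2976569.3594, Y=5007672.7741, Z=-2592104.6791
→ geod (Bowring, a=6378137.000): φ=-24.13020200°, λ=120.72732300°, h=1598.8670 m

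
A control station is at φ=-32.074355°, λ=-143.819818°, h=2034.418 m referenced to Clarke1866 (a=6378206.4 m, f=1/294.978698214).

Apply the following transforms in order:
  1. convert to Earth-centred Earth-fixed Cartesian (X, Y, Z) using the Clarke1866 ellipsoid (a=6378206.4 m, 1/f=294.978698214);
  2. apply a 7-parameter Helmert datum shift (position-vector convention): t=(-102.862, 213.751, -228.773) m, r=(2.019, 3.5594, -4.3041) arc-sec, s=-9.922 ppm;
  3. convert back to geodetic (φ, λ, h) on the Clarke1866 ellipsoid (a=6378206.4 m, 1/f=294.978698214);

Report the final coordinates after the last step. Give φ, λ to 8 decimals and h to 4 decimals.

start: φ=-32.074355°, λ=-143.819818°, h=2034.418 m
→ ECEF (a=6378206.400, f=1/294.978698214): X=-4367990.3138, Y=-3194566.0873, Z=-3368321.2577
→ Helmert 7p (PV): X=-4368174.6212, Y=-3194196.5243, Z=-3368472.5043
→ geod (Bowring, a=6378206.400): φ=-32.07584258°, λ=-143.82412832°, h=2055.9443 m

φ=-32.07584258°, λ=-143.82412832°, h=2055.9443 m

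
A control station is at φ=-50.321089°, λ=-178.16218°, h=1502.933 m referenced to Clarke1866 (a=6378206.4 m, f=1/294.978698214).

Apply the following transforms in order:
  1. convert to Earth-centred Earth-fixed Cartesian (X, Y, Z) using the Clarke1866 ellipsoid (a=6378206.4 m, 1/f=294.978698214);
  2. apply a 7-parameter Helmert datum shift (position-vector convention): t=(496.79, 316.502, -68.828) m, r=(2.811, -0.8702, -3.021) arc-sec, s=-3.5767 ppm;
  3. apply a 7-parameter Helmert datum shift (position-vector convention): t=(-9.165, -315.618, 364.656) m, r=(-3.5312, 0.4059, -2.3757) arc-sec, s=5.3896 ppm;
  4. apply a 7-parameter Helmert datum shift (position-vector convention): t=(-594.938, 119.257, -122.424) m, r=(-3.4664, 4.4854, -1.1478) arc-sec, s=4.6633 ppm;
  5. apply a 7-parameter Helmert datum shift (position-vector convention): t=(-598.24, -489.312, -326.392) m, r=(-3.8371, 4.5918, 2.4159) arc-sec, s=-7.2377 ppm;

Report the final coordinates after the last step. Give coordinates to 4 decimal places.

X=-4080344.0190 m, Y=-131374.3997 m, Z=-4886595.9622 m

start: φ=-50.321089°, λ=-178.162180°, h=1502.933 m
→ ECEF (a=6378206.400, f=1/294.978698214): X=-4079434.9259, Y=-130896.8908, Z=-4886622.1111
→ Helmert 7p (PV): X=-4078904.8462, Y=-130453.5773, Z=-4886692.4554
→ Helmert 7p (PV): X=-4078947.1138, Y=-130806.5778, Z=-4886343.8767
→ Helmert 7p (PV): X=-4079668.0592, Y=-130747.3509, Z=-4886398.1883
→ Helmert 7p (PV): X=-4080344.0190, Y=-131374.3997, Z=-4886595.9622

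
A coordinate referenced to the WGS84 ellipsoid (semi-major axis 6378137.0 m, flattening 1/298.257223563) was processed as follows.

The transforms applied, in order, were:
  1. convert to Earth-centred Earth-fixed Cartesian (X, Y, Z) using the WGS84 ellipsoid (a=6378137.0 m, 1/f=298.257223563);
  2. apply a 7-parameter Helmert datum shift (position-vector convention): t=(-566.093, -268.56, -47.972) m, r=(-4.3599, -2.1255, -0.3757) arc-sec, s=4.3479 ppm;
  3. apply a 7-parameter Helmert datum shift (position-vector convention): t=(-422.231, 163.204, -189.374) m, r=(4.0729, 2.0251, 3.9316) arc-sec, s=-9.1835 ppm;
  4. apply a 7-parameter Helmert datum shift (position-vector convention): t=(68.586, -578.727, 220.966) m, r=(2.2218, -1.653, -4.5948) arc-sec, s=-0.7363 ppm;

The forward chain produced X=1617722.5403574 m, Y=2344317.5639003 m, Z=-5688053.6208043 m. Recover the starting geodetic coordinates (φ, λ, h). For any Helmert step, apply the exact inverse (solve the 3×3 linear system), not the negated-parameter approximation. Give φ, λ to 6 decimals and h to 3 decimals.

φ=-63.546163°, λ=55.385020°, h=834.591 m

start: X=1617722.5404, Y=2344317.5639, Z=-5688053.6208 m
→ Helmert⁻¹: X=1617557.3245, Y=2344872.7783, Z=-5688316.9961
→ Helmert⁻¹: X=1618094.9511, Y=2344587.9455, Z=-5688210.2693
→ Helmert⁻¹: X=1618591.1208, Y=2344969.4902, Z=-5688104.6785
→ geod (Bowring, a=6378137.000): φ=-63.54616300°, λ=55.38502000°, h=834.5910 m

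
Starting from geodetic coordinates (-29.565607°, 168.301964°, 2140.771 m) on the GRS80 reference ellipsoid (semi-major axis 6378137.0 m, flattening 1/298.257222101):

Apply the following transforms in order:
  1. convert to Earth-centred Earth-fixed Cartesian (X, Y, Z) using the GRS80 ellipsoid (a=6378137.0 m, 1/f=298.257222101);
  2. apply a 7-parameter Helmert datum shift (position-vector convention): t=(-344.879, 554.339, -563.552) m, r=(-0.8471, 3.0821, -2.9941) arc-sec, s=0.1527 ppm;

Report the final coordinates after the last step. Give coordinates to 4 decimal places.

start: φ=-29.565607°, λ=168.301964°, h=2140.771 m
→ ECEF (a=6378137.000, f=1/298.257222101): X=-5438677.6652, Y=1126101.5770, Z=-3129638.3650
→ Helmert 7p (PV): X=-5439053.7929, Y=1126722.1818, Z=-3130125.7525

X=-5439053.7929 m, Y=1126722.1818 m, Z=-3130125.7525 m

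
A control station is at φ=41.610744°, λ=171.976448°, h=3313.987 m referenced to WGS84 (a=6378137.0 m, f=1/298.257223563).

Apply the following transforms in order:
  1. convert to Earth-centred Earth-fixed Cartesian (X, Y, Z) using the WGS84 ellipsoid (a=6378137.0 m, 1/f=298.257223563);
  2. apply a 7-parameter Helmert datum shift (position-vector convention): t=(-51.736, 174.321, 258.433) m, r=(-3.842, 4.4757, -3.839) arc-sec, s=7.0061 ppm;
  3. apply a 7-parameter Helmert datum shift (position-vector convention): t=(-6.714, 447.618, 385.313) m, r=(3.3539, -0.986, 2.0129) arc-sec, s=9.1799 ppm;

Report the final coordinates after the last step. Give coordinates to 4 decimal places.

start: φ=41.610744°, λ=171.976448°, h=3313.987 m
→ ECEF (a=6378137.000, f=1/298.257223563): X=-4731521.0798, Y=666955.3914, Z=4215577.0477
→ Helmert 7p (PV): X=-4731502.0782, Y=667300.9710, Z=4215955.2613
→ Helmert 7p (PV): X=-4731578.8926, Y=667639.9877, Z=4216367.5089

X=-4731578.8926 m, Y=667639.9877 m, Z=4216367.5089 m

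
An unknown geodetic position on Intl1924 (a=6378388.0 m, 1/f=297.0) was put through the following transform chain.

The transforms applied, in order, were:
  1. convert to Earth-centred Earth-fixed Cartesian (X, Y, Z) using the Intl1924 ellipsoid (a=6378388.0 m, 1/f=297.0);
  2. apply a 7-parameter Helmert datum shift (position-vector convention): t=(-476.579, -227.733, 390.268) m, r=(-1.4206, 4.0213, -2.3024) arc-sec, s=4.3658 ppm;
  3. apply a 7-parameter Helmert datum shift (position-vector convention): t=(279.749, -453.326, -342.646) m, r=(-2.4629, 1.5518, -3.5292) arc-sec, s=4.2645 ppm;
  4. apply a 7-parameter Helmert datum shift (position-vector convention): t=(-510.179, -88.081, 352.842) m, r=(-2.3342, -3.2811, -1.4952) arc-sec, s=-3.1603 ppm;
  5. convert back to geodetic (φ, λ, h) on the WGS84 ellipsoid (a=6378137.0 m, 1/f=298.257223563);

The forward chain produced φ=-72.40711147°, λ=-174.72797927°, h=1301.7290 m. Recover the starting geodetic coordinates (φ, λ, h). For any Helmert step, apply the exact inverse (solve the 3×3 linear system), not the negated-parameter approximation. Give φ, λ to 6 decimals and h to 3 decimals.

start: φ=-72.407111°, λ=-174.727979°, h=1301.729 m
→ ECEF (a=6378137.000, f=1/298.257223563): X=-1925903.7565, Y=-177712.1618, Z=-6058811.8317
→ Helmert⁻¹: X=-1925494.7595, Y=-177570.0313, Z=-6059155.2027
→ Helmert⁻¹: X=-1925717.6839, Y=-177076.5541, Z=-6058803.3212
→ Helmert⁻¹: X=-1925112.5967, Y=-176827.8065, Z=-6059205.8856
→ geod (Bowring, a=6378388.000): φ=-72.41607200°, λ=-174.75192400°, h=1246.7990 m

φ=-72.416072°, λ=-174.751924°, h=1246.799 m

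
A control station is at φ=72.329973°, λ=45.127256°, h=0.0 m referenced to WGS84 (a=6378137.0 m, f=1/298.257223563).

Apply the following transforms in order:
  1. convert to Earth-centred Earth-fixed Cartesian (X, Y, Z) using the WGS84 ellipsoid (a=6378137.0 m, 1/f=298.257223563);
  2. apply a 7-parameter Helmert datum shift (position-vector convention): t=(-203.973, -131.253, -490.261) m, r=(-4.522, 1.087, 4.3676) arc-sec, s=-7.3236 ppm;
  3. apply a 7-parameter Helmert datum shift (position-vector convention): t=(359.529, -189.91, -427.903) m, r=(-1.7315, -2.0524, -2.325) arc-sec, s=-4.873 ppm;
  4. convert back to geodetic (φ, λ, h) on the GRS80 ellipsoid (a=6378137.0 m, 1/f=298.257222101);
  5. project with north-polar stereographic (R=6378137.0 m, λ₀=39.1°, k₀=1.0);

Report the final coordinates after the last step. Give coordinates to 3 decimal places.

E=208052.343 m, N=-1972102.379 m

start: φ=72.329973°, λ=45.127256°, h=0.000 m
→ ECEF (a=6378137.000, f=1/298.257223563): X=1370074.4321, Y=1376173.9592, Z=6054963.7075
→ Helmert 7p (PV): X=1369863.1943, Y=1376194.3821, Z=6054391.7122
→ Helmert 7p (PV): X=1370171.3175, Y=1376033.1486, Z=6053936.3842
→ geod (Bowring, a=6378137.000): φ=72.32744653°, λ=45.12229886°, h=-988.3871 m
→ stereo (R=6378137.0, λ₀=39.1°): E=208052.3425, N=-1972102.3792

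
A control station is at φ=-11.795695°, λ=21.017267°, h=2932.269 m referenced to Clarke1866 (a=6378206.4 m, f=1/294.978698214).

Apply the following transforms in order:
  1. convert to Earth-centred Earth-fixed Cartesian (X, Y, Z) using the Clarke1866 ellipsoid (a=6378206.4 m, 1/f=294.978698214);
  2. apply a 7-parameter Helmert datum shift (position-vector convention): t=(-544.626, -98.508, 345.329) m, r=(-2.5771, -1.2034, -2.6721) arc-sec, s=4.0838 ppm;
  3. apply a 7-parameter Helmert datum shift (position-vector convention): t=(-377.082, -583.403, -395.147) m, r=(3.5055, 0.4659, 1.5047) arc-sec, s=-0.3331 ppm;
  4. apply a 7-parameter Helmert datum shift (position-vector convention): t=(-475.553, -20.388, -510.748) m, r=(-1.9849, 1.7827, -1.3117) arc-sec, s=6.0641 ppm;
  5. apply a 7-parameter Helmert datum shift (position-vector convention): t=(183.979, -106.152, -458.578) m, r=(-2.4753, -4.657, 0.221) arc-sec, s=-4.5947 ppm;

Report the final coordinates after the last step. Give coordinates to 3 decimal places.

start: φ=-11.795695°, λ=21.017267°, h=2932.269 m
→ ECEF (a=6378206.400, f=1/294.978698214): X=5831653.7974, Y=2240578.8180, Z=-1295806.2184
→ Helmert 7p (PV): X=5831169.5729, Y=2240397.7224, Z=-1295460.1520
→ Helmert 7p (PV): X=5830771.2788, Y=2239878.1279, Z=-1295829.9627
→ Helmert 7p (PV): X=5830334.1287, Y=2239821.7730, Z=-1296420.5177
→ Helmert 7p (PV): X=5830518.1893, Y=2239696.0187, Z=-1296768.3828

X=5830518.189 m, Y=2239696.019 m, Z=-1296768.383 m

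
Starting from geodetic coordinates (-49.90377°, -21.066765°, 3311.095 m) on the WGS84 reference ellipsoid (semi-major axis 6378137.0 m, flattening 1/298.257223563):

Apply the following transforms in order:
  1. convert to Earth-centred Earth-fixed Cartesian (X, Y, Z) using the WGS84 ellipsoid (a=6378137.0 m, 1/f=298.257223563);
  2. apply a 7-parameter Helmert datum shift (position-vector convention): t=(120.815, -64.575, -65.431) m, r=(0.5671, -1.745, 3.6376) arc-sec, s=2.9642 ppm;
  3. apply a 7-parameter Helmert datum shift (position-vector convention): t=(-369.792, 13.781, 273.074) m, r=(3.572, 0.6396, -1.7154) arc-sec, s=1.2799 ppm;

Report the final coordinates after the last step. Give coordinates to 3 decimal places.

X=3842746.622 m, Y=-1480230.226 m, Z=-4858257.044 m

start: φ=-49.903770°, λ=-21.066765°, h=3311.095 m
→ ECEF (a=6378137.000, f=1/298.257223563): X=3842939.4564, Y=-1480306.4553, Z=-4858434.9566
→ Helmert 7p (PV): X=3843138.8712, Y=-1480294.2878, Z=-4858486.3475
→ Helmert 7p (PV): X=3842746.6217, Y=-1480230.2258, Z=-4858257.0441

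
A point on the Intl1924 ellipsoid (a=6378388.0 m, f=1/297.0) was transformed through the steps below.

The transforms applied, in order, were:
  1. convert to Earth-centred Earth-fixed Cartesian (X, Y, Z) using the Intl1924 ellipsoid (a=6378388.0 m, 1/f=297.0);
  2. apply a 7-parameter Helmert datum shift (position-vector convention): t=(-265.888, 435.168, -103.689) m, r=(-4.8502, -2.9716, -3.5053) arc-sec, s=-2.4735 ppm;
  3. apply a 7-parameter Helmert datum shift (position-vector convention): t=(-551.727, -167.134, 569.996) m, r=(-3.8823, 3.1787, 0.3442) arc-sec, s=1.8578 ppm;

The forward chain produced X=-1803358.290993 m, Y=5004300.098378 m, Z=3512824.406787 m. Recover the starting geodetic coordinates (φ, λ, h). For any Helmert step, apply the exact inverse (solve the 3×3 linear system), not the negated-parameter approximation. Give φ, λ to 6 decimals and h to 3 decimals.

start: X=-1803358.2910, Y=5004300.0984, Z=3512824.4068 m
→ Helmert⁻¹: X=-1802848.9912, Y=5004394.8351, Z=3512314.2948
→ Helmert⁻¹: X=-1802621.9938, Y=5003858.8142, Z=3512570.3045
→ geod (Bowring, a=6378388.000): φ=33.61967400°, λ=109.81137200°, h=2025.7210 m

φ=33.619674°, λ=109.811372°, h=2025.721 m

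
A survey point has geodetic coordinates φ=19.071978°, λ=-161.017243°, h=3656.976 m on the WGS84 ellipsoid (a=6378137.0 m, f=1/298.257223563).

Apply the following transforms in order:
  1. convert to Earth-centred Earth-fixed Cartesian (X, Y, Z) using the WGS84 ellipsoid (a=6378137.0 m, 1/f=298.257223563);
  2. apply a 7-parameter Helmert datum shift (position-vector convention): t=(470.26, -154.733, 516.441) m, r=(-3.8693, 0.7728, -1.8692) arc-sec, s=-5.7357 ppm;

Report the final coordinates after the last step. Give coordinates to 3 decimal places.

start: φ=19.071978°, λ=-161.017243°, h=3656.976 m
→ ECEF (a=6378137.000, f=1/298.257223563): X=-5705514.6186, Y=-1962645.7949, Z=2072076.1177
→ Helmert 7p (PV): X=-5705021.6558, Y=-1962698.6973, Z=2072638.8671

X=-5705021.656 m, Y=-1962698.697 m, Z=2072638.867 m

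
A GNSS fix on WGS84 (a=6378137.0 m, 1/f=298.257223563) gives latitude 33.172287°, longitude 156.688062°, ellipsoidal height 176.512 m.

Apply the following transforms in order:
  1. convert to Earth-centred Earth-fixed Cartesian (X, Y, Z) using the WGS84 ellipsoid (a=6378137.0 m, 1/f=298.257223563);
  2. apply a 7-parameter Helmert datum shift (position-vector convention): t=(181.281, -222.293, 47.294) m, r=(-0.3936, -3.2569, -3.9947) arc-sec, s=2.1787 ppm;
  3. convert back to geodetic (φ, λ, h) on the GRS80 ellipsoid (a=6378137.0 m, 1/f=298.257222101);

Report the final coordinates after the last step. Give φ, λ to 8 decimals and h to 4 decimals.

φ=33.17302238°, λ=156.68853919°, h=2.9906 m

start: φ=33.172287°, λ=156.688062°, h=176.512 m
→ ECEF (a=6378137.000, f=1/298.257223563): X=-4907912.9597, Y=2114893.6286, Z=3470064.5830
→ Helmert 7p (PV): X=-4907756.2047, Y=2114777.6160, Z=3470037.9059
→ geod (Bowring, a=6378137.000): φ=33.17302238°, λ=156.68853919°, h=2.9906 m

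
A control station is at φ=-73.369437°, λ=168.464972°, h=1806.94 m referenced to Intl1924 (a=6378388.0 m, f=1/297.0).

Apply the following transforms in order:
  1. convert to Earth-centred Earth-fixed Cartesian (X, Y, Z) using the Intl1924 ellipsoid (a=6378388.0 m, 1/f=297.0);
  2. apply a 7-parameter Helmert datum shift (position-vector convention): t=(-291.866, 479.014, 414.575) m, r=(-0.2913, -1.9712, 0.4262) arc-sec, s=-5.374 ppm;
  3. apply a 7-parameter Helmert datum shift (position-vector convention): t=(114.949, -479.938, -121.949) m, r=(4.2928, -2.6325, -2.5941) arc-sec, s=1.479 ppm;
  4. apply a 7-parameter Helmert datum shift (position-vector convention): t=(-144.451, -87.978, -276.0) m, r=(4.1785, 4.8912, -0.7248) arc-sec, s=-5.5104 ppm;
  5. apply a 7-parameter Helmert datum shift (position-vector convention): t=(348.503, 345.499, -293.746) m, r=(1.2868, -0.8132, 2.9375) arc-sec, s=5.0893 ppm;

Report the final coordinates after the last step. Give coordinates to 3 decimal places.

start: φ=-73.369437°, λ=168.464972°, h=1806.940 m
→ ECEF (a=6378388.000, f=1/297.0): X=-1794673.5502, Y=366273.1989, Z=-6091046.2909
→ Helmert 7p (PV): X=-1794898.3187, Y=366737.9342, Z=-6090616.6508
→ Helmert 7p (PV): X=-1794703.6791, Y=366407.8709, Z=-6090762.8831
→ Helmert 7p (PV): X=-1794981.3838, Y=366447.5659, Z=-6090955.3400
→ Helmert 7p (PV): X=-1794623.2210, Y=366807.3658, Z=-6091284.8753

X=-1794623.221 m, Y=366807.366 m, Z=-6091284.875 m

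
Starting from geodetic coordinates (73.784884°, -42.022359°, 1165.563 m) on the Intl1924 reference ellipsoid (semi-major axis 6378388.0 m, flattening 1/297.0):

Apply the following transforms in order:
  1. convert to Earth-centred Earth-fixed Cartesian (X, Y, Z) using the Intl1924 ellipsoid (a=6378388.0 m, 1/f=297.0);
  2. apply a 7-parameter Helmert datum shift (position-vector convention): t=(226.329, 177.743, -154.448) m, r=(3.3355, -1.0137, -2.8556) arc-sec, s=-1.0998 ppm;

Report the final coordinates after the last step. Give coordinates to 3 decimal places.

start: φ=73.784884°, λ=-42.022359°, h=1165.563 m
→ ECEF (a=6378388.000, f=1/297.0): X=1327533.6833, Y=-1196255.0823, Z=6103543.3795
→ Helmert 7p (PV): X=1327711.9948, Y=-1196193.1026, Z=6103369.3985

X=1327711.995 m, Y=-1196193.103 m, Z=6103369.399 m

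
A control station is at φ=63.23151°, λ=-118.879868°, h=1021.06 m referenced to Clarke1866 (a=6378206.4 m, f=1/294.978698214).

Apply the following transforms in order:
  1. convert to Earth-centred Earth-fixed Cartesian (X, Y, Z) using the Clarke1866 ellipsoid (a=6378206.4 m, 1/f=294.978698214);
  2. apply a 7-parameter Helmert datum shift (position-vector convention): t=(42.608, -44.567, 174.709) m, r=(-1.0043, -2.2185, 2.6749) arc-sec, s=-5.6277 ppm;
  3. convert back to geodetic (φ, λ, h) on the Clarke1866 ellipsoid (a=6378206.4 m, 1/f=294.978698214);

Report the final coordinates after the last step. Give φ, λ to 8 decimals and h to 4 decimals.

φ=63.23201580°, λ=-118.87928263°, h=1149.5345 m

start: φ=63.231510°, λ=-118.879868°, h=1021.060 m
→ ECEF (a=6378206.400, f=1/294.978698214): X=-1391401.9082, Y=-2522614.7622, Z=5672364.8624
→ Helmert 7p (PV): X=-1391379.7653, Y=-2522635.5582, Z=5672504.9662
→ geod (Bowring, a=6378206.400): φ=63.23201580°, λ=-118.87928263°, h=1149.5345 m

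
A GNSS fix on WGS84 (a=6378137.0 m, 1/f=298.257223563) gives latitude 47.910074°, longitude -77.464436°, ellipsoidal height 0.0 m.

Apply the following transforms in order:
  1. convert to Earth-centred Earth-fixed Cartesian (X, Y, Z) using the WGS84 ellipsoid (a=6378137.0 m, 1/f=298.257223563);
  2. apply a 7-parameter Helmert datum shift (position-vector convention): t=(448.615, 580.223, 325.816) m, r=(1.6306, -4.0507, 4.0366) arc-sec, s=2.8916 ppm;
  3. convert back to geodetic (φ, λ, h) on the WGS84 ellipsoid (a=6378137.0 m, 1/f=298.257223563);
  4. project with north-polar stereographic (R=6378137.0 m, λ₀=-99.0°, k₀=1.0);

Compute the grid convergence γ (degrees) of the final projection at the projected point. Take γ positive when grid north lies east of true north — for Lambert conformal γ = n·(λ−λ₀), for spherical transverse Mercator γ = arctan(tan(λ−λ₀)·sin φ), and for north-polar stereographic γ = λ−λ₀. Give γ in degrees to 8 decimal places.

start: φ=47.910074°, λ=-77.464436°, h=0.000 m
→ ECEF (a=6378137.000, f=1/298.257223563): X=929637.2313, Y=-4181039.3007, Z=4710179.9837
→ Helmert 7p (PV): X=930077.8571, Y=-4180490.2104, Z=4710504.6235
→ geod (Bowring, a=6378137.000): φ=47.91496996°, λ=-77.45708724°, h=-54.2149 m
→ into stereo (λ₀=-99.0°): φ=47.91496996°, λ−λ₀=21.54291276°
convergence γ = 21.54291276°

21.54291276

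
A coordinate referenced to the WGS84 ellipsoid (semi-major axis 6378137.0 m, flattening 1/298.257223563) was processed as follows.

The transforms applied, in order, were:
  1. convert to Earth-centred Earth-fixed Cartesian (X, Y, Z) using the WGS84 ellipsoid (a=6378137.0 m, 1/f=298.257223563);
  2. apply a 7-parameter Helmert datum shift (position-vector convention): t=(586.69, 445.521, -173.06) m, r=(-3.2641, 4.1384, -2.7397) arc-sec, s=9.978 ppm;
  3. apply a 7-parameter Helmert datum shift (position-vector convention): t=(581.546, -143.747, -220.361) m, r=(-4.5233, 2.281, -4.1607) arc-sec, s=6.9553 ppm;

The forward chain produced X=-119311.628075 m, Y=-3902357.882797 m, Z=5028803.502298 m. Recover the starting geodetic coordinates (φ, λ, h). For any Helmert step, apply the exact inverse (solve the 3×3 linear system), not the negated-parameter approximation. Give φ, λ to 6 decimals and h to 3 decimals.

φ=52.359289°, λ=-91.768522°, h=2075.050 m

start: X=-119311.6281, Y=-3902357.8828, Z=5028803.5023 m
→ Helmert⁻¹: X=-119869.2370, Y=-3902299.6946, Z=5028901.9838
→ Helmert⁻¹: X=-120503.7853, Y=-3902787.4573, Z=5028960.6856
→ geod (Bowring, a=6378137.000): φ=52.35928900°, λ=-91.76852200°, h=2075.0500 m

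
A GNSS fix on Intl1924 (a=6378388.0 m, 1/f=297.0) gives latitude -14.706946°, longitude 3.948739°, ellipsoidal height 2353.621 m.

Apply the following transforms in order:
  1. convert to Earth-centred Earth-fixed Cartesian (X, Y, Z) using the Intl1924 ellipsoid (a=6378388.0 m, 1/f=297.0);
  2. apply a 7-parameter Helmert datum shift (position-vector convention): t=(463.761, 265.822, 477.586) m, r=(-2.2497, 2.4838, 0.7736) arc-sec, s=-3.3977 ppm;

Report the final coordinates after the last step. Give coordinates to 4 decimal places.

start: φ=-14.706946°, λ=3.948739°, h=2353.621 m
→ ECEF (a=6378388.000, f=1/297.0): X=6158371.8972, Y=425098.9867, Z=-1609374.5448
→ Helmert 7p (PV): X=6158793.7598, Y=425368.9082, Z=-1608970.2847

X=6158793.7598 m, Y=425368.9082 m, Z=-1608970.2847 m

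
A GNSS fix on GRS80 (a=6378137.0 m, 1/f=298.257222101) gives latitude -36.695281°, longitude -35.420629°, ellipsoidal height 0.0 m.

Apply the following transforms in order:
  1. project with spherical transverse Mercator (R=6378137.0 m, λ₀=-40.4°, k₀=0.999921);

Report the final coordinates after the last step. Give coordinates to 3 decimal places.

E=444576.746 m, N=-4096137.741 m

start: φ=-36.695281°, λ=-35.420629°, h=0.000 m
→ tm (R=6378137.0, λ₀=-40.4°): E=444576.7463, N=-4096137.7411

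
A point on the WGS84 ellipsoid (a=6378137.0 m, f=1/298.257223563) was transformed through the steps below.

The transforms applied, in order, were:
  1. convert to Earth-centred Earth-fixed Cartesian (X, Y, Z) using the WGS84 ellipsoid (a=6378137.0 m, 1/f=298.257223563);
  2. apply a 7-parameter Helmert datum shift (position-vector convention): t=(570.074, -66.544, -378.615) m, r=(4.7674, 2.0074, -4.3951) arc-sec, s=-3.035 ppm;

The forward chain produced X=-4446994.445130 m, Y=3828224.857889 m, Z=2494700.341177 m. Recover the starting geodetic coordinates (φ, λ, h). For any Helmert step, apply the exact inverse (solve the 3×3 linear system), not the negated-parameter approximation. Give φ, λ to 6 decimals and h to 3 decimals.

φ=23.171845°, λ=139.280353°, h=1851.304 m

start: X=-4446994.4451, Y=3828224.8579, Z=2494700.3412 m
→ Helmert⁻¹: X=-4447683.8717, Y=3828265.9152, Z=2494954.7605
→ geod (Bowring, a=6378137.000): φ=23.17184500°, λ=139.28035300°, h=1851.3040 m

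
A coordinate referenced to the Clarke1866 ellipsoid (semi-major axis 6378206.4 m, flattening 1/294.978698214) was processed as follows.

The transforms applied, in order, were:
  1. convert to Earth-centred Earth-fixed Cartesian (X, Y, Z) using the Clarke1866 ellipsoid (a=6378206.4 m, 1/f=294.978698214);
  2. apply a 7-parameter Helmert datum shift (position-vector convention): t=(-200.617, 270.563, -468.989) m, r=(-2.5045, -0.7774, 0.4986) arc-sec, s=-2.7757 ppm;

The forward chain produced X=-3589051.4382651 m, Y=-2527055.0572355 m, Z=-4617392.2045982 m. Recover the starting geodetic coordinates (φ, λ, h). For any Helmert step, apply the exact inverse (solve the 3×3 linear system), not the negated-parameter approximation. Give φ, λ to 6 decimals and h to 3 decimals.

start: X=-3589051.4383, Y=-2527055.0572, Z=-4617392.2046 m
→ Helmert⁻¹: X=-3588884.2930, Y=-2527267.9002, Z=-4616953.1910
→ geod (Bowring, a=6378206.400): φ=-46.64123700°, λ=-144.84705400°, h=3690.7690 m

φ=-46.641237°, λ=-144.847054°, h=3690.769 m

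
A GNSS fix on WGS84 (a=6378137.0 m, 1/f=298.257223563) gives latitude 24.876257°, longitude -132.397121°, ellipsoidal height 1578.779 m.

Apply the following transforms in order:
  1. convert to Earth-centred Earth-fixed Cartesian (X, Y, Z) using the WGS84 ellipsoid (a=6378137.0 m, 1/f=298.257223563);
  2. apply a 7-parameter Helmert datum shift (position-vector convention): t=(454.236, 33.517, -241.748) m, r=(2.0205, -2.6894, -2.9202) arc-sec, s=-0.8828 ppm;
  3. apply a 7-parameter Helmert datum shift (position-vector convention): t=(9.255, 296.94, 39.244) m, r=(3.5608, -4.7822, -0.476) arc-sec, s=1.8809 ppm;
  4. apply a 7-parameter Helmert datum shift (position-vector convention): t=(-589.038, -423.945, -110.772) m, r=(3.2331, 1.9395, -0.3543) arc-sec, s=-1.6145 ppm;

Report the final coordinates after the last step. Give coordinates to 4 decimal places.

X=-3905095.0152 m, Y=-4276891.7538 m, Z=2666706.9561 m

start: φ=24.876257°, λ=-132.397121°, h=1578.779 m
→ ECEF (a=6378137.000, f=1/298.257223563): X=-3904822.5772, Y=-4276757.9311, Z=2667309.3538
→ Helmert 7p (PV): X=-3904460.2202, Y=-4276691.4840, Z=2666972.4442
→ Helmert 7p (PV): X=-3904530.0117, Y=-4276439.6183, Z=2666852.3506
→ Helmert 7p (PV): X=-3905095.0152, Y=-4276891.7538, Z=2666706.9561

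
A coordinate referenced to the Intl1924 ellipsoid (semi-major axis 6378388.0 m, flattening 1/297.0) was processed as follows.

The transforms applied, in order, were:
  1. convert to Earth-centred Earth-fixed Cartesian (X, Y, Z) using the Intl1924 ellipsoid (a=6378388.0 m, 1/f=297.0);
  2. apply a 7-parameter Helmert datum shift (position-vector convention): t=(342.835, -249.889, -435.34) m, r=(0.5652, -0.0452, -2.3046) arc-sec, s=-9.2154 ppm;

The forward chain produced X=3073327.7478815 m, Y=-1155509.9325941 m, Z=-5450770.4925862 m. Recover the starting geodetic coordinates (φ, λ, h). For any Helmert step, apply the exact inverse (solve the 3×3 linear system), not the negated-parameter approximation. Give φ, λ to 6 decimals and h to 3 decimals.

φ=-59.108182°, λ=-20.602894°, h=155.437 m

start: X=3073327.7479, Y=-1155509.9326, Z=-5450770.4926 m
→ Helmert⁻¹: X=3073024.9452, Y=-1155251.2899, Z=-5450382.8879
→ geod (Bowring, a=6378388.000): φ=-59.10818200°, λ=-20.60289400°, h=155.4370 m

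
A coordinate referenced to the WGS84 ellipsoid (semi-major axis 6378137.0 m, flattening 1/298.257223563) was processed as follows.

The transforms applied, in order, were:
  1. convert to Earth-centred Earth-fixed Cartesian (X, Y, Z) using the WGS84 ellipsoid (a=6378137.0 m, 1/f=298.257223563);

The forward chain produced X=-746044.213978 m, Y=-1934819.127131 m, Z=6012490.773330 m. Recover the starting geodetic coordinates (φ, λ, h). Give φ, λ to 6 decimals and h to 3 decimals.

φ=71.089300°, λ=-111.086071°, h=1027.990 m

start: X=-746044.2140, Y=-1934819.1271, Z=6012490.7733 m
→ geod (Bowring, a=6378137.000): φ=71.08930000°, λ=-111.08607100°, h=1027.9900 m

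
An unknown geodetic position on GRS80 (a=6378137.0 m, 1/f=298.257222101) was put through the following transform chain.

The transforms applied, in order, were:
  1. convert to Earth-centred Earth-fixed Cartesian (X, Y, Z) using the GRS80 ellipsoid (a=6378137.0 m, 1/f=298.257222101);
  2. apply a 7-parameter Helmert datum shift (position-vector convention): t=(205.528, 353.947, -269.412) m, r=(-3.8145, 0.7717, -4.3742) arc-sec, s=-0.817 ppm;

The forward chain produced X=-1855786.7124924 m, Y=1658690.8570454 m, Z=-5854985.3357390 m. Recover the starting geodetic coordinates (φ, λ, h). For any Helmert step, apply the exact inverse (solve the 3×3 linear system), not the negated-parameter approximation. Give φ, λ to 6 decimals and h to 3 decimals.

φ=-67.106539°, λ=138.218098°, h=1792.535 m

start: X=-1855786.7125, Y=1658690.8570, Z=-5854985.3357 m
→ Helmert⁻¹: X=-1856007.0220, Y=1658407.1773, Z=-5854696.9817
→ geod (Bowring, a=6378137.000): φ=-67.10653900°, λ=138.21809800°, h=1792.5350 m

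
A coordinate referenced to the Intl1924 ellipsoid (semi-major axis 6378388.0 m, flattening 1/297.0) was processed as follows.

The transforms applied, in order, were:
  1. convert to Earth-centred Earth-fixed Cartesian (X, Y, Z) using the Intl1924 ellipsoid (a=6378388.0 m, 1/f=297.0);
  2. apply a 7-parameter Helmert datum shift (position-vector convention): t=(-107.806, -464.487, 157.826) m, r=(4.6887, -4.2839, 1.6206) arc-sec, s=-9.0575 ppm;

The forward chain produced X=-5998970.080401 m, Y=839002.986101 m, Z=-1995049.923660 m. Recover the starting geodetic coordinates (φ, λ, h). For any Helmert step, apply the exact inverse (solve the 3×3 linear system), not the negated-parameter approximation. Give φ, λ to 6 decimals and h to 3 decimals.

φ=-18.345401°, λ=172.033915°, h=1234.281 m

start: X=-5998970.0804, Y=839002.9861, Z=-1995049.9237 m
→ Helmert⁻¹: X=-5998951.4504, Y=839476.8578, Z=-1995120.3121
→ geod (Bowring, a=6378388.000): φ=-18.34540100°, λ=172.03391500°, h=1234.2810 m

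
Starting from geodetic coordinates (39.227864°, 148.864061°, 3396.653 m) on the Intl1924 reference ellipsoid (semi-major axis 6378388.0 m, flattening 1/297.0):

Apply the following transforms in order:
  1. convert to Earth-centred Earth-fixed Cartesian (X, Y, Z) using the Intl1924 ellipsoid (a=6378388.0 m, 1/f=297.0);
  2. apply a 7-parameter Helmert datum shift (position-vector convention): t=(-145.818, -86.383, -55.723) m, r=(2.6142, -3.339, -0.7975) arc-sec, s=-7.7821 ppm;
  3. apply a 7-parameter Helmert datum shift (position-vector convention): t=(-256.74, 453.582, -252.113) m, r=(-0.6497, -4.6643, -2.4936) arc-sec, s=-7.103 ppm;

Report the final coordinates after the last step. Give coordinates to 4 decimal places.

X=-4237562.1628 m, Y=2559971.5495 m, Z=4013651.5411 m

start: φ=39.227864°, λ=148.864061°, h=3396.653 m
→ ECEF (a=6378388.000, f=1/297.0): X=-4237107.7644, Y=2559613.0737, Z=4014159.1560
→ Helmert 7p (PV): X=-4237275.6929, Y=2559472.2786, Z=4014036.0452
→ Helmert 7p (PV): X=-4237562.1628, Y=2559971.5495, Z=4013651.5411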